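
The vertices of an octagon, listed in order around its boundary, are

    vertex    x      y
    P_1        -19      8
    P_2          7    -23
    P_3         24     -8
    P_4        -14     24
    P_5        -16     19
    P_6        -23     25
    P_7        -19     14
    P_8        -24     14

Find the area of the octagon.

896.5

Cross-terms: 381, 496, 464, 118, 37, 153, 70, 74  ⇒  Σ = 1793
Area = |Σ|/2 = 896.5.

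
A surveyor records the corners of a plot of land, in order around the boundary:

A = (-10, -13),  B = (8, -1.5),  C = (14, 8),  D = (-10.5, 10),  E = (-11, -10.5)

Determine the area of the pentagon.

Apply the shoelace formula: 2A = Σ (x_i·y_{i+1} − x_{i+1}·y_i), indices taken mod 5.
Cross-terms: 119, 85, 224, 220.25, 38  ⇒  Σ = 686.25
Area = |Σ|/2 = 343.125.

343.125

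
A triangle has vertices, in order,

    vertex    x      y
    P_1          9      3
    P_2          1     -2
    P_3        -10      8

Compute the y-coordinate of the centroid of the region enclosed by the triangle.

Apply the shoelace formula. First the cross-terms c_i = x_i·y_{i+1} − x_{i+1}·y_i:
  -21, -12, -102  ⇒  2A = -135, A = -67.5.
Then Σ (y_i + y_{i+1})·c_i = -1215, so ȳ = -1215 / (6·(-67.5)) = 3.

3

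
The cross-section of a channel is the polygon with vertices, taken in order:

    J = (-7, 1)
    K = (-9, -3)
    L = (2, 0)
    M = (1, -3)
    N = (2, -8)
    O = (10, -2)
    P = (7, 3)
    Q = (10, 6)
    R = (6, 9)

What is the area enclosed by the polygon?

141.5

Apply Gauss's area formula: 2A = Σ (x_i·y_{i+1} − x_{i+1}·y_i), indices taken mod 9.
Σ = (30) + (6) + (-6) + (-2) + (76) + (44) + (12) + (54) + (69) = 283
Area = |Σ|/2 = 141.5.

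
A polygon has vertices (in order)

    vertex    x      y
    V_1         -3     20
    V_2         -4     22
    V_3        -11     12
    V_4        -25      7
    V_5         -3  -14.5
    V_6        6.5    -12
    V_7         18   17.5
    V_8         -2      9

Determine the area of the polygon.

729.25

Apply Gauss's area formula: 2A = Σ (x_i·y_{i+1} − x_{i+1}·y_i), indices taken mod 8.
V_1→V_2: (-3)(22) − (-4)(20) = 14
V_2→V_3: (-4)(12) − (-11)(22) = 194
V_3→V_4: (-11)(7) − (-25)(12) = 223
V_4→V_5: (-25)(-14.5) − (-3)(7) = 383.5
V_5→V_6: (-3)(-12) − (6.5)(-14.5) = 130.25
V_6→V_7: (6.5)(17.5) − (18)(-12) = 329.75
V_7→V_8: (18)(9) − (-2)(17.5) = 197
V_8→V_1: (-2)(20) − (-3)(9) = -13
Σ = 1458.5
Area = |Σ|/2 = 729.25.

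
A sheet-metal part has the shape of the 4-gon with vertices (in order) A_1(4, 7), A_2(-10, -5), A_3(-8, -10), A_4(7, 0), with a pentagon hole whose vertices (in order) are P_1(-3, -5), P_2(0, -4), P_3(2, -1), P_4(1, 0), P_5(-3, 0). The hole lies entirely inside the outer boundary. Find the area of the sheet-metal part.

96.5

Outer boundary:
Apply the shoelace formula: 2A = Σ (x_i·y_{i+1} − x_{i+1}·y_i), indices taken mod 4.
Cross-terms: 50, 60, 70, 49  ⇒  Σ = 229
Area = |Σ|/2 = 114.5.
Hole:
Apply Gauss's area formula: 2A = Σ (x_i·y_{i+1} − x_{i+1}·y_i), indices taken mod 5.
Cross-terms: 12, 8, 1, 0, 15  ⇒  Σ = 36
Area = |Σ|/2 = 18.
Net area = 114.5 − 18 = 96.5.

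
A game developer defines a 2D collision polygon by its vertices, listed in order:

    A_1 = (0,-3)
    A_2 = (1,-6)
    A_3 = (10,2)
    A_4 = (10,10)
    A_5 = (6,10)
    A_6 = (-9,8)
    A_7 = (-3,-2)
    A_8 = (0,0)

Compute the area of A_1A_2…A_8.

A_1→A_2: (0)(-6) − (1)(-3) = 3
A_2→A_3: (1)(2) − (10)(-6) = 62
A_3→A_4: (10)(10) − (10)(2) = 80
A_4→A_5: (10)(10) − (6)(10) = 40
A_5→A_6: (6)(8) − (-9)(10) = 138
A_6→A_7: (-9)(-2) − (-3)(8) = 42
A_7→A_8: (-3)(0) − (0)(-2) = 0
A_8→A_1: (0)(-3) − (0)(0) = 0
Σ = 365
Area = |Σ|/2 = 182.5.

182.5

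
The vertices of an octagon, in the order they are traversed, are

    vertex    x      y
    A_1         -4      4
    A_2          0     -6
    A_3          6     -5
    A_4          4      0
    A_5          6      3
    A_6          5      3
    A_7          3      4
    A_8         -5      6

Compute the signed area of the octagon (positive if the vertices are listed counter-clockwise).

Apply the shoelace formula: 2A = Σ (x_i·y_{i+1} − x_{i+1}·y_i), indices taken mod 8.
Σ = (24) + (36) + (20) + (12) + (3) + (11) + (38) + (4) = 148
Signed area = Σ/2 = 74 (positive ⇒ counter-clockwise traversal).

74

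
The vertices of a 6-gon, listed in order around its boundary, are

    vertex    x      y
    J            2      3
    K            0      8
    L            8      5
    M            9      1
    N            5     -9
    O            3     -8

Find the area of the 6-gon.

79.5

Apply the shoelace formula: 2A = Σ (x_i·y_{i+1} − x_{i+1}·y_i), indices taken mod 6.
Σ = (16) + (-64) + (-37) + (-86) + (-13) + (25) = -159
Area = |Σ|/2 = 79.5.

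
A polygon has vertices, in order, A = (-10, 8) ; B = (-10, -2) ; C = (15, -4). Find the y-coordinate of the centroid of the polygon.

Apply the surveyor's formula. First the cross-terms c_i = x_i·y_{i+1} − x_{i+1}·y_i:
  100, 70, 80  ⇒  2A = 250, A = 125.
Then Σ (y_i + y_{i+1})·c_i = 500, so ȳ = 500 / (6·125) = 2/3.

2/3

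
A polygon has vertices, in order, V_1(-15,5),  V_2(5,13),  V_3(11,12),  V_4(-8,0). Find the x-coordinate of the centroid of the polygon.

-160/57

Apply the shoelace formula. First the cross-terms c_i = x_i·y_{i+1} − x_{i+1}·y_i:
  -220, -83, 96, -40  ⇒  2A = -247, A = -123.5.
Then Σ (x_i + x_{i+1})·c_i = 2080, so x̄ = 2080 / (6·(-123.5)) = -160/57.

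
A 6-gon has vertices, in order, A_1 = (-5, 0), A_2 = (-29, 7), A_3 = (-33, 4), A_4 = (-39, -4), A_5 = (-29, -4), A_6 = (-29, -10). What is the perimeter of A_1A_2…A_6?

|A_1A_2| = √((-24)² + (7)²) = √625 = 25
|A_2A_3| = √((-4)² + (-3)²) = √25 = 5
|A_3A_4| = √((-6)² + (-8)²) = √100 = 10
|A_4A_5| = √((10)² + (0)²) = √100 = 10
|A_5A_6| = √((0)² + (-6)²) = √36 = 6
|A_6A_1| = √((24)² + (10)²) = √676 = 26
Perimeter = 25 + 5 + 10 + 10 + 6 + 26 = 82.

82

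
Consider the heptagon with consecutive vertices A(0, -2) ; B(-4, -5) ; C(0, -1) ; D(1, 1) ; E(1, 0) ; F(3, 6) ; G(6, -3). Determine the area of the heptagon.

27.5

Cross-terms: -8, 4, 1, -1, 6, -45, -12  ⇒  Σ = -55
Area = |Σ|/2 = 27.5.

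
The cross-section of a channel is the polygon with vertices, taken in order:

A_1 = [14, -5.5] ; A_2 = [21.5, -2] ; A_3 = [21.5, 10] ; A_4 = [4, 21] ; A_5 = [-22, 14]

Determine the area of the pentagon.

601.375

Apply the surveyor's formula: 2A = Σ (x_i·y_{i+1} − x_{i+1}·y_i), indices taken mod 5.
A_1→A_2: (14)(-2) − (21.5)(-5.5) = 90.25
A_2→A_3: (21.5)(10) − (21.5)(-2) = 258
A_3→A_4: (21.5)(21) − (4)(10) = 411.5
A_4→A_5: (4)(14) − (-22)(21) = 518
A_5→A_1: (-22)(-5.5) − (14)(14) = -75
Σ = 1202.75
Area = |Σ|/2 = 601.375.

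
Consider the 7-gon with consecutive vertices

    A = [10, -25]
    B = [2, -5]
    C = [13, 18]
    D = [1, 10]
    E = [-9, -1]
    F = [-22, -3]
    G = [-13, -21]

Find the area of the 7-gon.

Σ = (0) + (101) + (112) + (89) + (5) + (423) + (535) = 1265
Area = |Σ|/2 = 632.5.

632.5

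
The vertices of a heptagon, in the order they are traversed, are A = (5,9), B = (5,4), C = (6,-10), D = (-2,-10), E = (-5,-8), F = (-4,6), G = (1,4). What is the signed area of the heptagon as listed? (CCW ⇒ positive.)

-154

Apply the shoelace (surveyor's) formula: 2A = Σ (x_i·y_{i+1} − x_{i+1}·y_i), indices taken mod 7.
Σ = (-25) + (-74) + (-80) + (-34) + (-62) + (-22) + (-11) = -308
Signed area = Σ/2 = -154 (negative ⇒ clockwise traversal).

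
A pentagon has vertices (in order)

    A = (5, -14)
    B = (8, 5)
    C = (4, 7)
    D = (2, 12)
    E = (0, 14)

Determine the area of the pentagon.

82.5

Apply the shoelace formula: 2A = Σ (x_i·y_{i+1} − x_{i+1}·y_i), indices taken mod 5.
Σ = (137) + (36) + (34) + (28) + (-70) = 165
Area = |Σ|/2 = 82.5.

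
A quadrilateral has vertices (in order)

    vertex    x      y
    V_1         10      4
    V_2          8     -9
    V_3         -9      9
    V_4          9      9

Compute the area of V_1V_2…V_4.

173.5

Apply the shoelace formula: 2A = Σ (x_i·y_{i+1} − x_{i+1}·y_i), indices taken mod 4.
Σ = (-122) + (-9) + (-162) + (-54) = -347
Area = |Σ|/2 = 173.5.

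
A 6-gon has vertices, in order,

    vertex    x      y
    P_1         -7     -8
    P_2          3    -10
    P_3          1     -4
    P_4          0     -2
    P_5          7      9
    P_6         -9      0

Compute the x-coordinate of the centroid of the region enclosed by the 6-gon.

-534/257

Apply the surveyor's formula. First the cross-terms c_i = x_i·y_{i+1} − x_{i+1}·y_i:
  94, -2, -2, 14, 81, 72  ⇒  2A = 257, A = 128.5.
Then Σ (x_i + x_{i+1})·c_i = -1602, so x̄ = -1602 / (6·128.5) = -534/257.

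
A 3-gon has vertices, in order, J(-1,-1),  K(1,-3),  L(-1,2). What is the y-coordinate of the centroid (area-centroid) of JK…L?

Apply the shoelace formula. First the cross-terms c_i = x_i·y_{i+1} − x_{i+1}·y_i:
  4, -1, 3  ⇒  2A = 6, A = 3.
Then Σ (y_i + y_{i+1})·c_i = -12, so ȳ = -12 / (6·3) = -2/3.

-2/3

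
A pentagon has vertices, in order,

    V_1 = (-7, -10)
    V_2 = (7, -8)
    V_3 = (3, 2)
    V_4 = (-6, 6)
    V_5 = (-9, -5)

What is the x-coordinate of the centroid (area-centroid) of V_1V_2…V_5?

-50/27

Apply the shoelace formula. First the cross-terms c_i = x_i·y_{i+1} − x_{i+1}·y_i:
  126, 38, 30, 84, 55  ⇒  2A = 333, A = 166.5.
Then Σ (x_i + x_{i+1})·c_i = -1850, so x̄ = -1850 / (6·166.5) = -50/27.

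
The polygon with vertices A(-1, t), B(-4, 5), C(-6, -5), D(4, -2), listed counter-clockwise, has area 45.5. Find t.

Write out the shoelace sum; only the two edges meeting at A involve t:
2·Area = [(4·t − (-1)·(-2)) + ((-1)·5 − (-4)·t)] + 82
       = 8·t + 75 = 91
⇒ t = 2.

2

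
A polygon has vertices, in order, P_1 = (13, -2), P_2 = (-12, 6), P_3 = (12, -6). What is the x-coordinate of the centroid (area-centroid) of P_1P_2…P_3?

Apply the shoelace (surveyor's) formula. First the cross-terms c_i = x_i·y_{i+1} − x_{i+1}·y_i:
  54, 0, 54  ⇒  2A = 108, A = 54.
Then Σ (x_i + x_{i+1})·c_i = 1404, so x̄ = 1404 / (6·54) = 13/3.

13/3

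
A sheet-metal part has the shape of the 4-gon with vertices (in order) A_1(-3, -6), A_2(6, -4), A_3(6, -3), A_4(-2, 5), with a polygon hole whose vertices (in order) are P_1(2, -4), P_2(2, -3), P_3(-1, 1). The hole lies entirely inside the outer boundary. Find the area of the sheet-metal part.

51

Outer boundary:
Apply the shoelace formula: 2A = Σ (x_i·y_{i+1} − x_{i+1}·y_i), indices taken mod 4.
Σ = (48) + (6) + (24) + (27) = 105
Area = |Σ|/2 = 52.5.
Hole:
Σ = (2) + (-1) + (2) = 3
Area = |Σ|/2 = 1.5.
Net area = 52.5 − 1.5 = 51.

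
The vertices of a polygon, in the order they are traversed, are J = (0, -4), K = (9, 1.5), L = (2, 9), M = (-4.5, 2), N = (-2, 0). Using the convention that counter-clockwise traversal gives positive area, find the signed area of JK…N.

85.25

J→K: (0)(1.5) − (9)(-4) = 36
K→L: (9)(9) − (2)(1.5) = 78
L→M: (2)(2) − (-4.5)(9) = 44.5
M→N: (-4.5)(0) − (-2)(2) = 4
N→J: (-2)(-4) − (0)(0) = 8
Σ = 170.5
Signed area = Σ/2 = 85.25 (positive ⇒ counter-clockwise traversal).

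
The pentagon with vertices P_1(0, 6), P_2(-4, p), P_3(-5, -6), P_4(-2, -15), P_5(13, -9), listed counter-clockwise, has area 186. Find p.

-6

Write out the shoelace sum; only the two edges meeting at P_2 involve p:
2·Area = [(0·p − (-4)·6) + ((-4)·(-6) − (-5)·p)] + 354
       = 5·p + 402 = 372
⇒ p = -6.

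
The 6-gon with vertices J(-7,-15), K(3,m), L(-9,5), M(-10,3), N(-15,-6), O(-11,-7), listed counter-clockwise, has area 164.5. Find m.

The doubled signed area Σ (x_i y_{i+1} − x_{i+1} y_i) is linear in m.
With m=0 it equals 343; the coefficient of m is 2 (from the two edges through K).
So 2·m + 343 = 2·164.5 = 329 ⇒ m = -7.

-7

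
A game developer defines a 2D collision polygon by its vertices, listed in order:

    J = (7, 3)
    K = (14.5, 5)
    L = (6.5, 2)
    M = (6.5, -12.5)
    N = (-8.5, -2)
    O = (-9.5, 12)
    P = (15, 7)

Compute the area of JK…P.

Σ = (-8.5) + (-3.5) + (-94.25) + (-119.25) + (-121) + (-246.5) + (-4) = -597
Area = |Σ|/2 = 298.5.

298.5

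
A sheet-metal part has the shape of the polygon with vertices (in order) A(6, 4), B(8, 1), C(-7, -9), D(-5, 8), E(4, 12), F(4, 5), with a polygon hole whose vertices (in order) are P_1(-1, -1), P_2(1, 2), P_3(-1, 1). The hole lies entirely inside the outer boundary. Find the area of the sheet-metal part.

161

Outer boundary:
Σ = (-26) + (-65) + (-101) + (-92) + (-28) + (-14) = -326
Area = |Σ|/2 = 163.
Hole:
Apply the shoelace (surveyor's) formula: 2A = Σ (x_i·y_{i+1} − x_{i+1}·y_i), indices taken mod 3.
Σ = (-1) + (3) + (2) = 4
Area = |Σ|/2 = 2.
Net area = 163 − 2 = 161.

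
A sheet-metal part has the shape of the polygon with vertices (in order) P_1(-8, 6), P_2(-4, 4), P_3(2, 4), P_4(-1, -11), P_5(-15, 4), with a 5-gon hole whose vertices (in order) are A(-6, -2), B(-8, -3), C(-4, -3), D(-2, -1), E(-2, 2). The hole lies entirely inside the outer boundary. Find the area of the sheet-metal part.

127.5

Outer boundary:
P_1→P_2: (-8)(4) − (-4)(6) = -8
P_2→P_3: (-4)(4) − (2)(4) = -24
P_3→P_4: (2)(-11) − (-1)(4) = -18
P_4→P_5: (-1)(4) − (-15)(-11) = -169
P_5→P_1: (-15)(6) − (-8)(4) = -58
Σ = -277
Area = |Σ|/2 = 138.5.
Hole:
Apply Gauss's area formula: 2A = Σ (x_i·y_{i+1} − x_{i+1}·y_i), indices taken mod 5.
A→B: (-6)(-3) − (-8)(-2) = 2
B→C: (-8)(-3) − (-4)(-3) = 12
C→D: (-4)(-1) − (-2)(-3) = -2
D→E: (-2)(2) − (-2)(-1) = -6
E→A: (-2)(-2) − (-6)(2) = 16
Σ = 22
Area = |Σ|/2 = 11.
Net area = 138.5 − 11 = 127.5.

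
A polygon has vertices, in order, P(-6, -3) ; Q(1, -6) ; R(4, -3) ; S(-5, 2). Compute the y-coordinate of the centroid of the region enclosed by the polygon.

Apply the shoelace formula. First the cross-terms c_i = x_i·y_{i+1} − x_{i+1}·y_i:
  39, 21, -7, 27  ⇒  2A = 80, A = 40.
Then Σ (y_i + y_{i+1})·c_i = -560, so ȳ = -560 / (6·40) = -7/3.

-7/3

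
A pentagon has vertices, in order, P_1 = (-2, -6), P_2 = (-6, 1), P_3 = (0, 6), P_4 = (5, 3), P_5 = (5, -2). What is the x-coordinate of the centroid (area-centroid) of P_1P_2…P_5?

Apply Gauss's area formula. First the cross-terms c_i = x_i·y_{i+1} − x_{i+1}·y_i:
  -38, -36, -30, -25, -34  ⇒  2A = -163, A = -81.5.
Then Σ (x_i + x_{i+1})·c_i = 18, so x̄ = 18 / (6·(-81.5)) = -6/163.

-6/163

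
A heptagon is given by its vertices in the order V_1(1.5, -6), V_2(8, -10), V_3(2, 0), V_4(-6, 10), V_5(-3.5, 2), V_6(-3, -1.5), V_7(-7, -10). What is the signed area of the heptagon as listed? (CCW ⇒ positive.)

Apply the shoelace (surveyor's) formula: 2A = Σ (x_i·y_{i+1} − x_{i+1}·y_i), indices taken mod 7.
V_1→V_2: (1.5)(-10) − (8)(-6) = 33
V_2→V_3: (8)(0) − (2)(-10) = 20
V_3→V_4: (2)(10) − (-6)(0) = 20
V_4→V_5: (-6)(2) − (-3.5)(10) = 23
V_5→V_6: (-3.5)(-1.5) − (-3)(2) = 11.25
V_6→V_7: (-3)(-10) − (-7)(-1.5) = 19.5
V_7→V_1: (-7)(-6) − (1.5)(-10) = 57
Σ = 183.75
Signed area = Σ/2 = 91.875 (positive ⇒ counter-clockwise traversal).

91.875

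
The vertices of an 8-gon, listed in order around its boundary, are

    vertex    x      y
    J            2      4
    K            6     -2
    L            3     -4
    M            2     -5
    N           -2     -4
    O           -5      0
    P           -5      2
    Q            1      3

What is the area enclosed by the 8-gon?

J→K: (2)(-2) − (6)(4) = -28
K→L: (6)(-4) − (3)(-2) = -18
L→M: (3)(-5) − (2)(-4) = -7
M→N: (2)(-4) − (-2)(-5) = -18
N→O: (-2)(0) − (-5)(-4) = -20
O→P: (-5)(2) − (-5)(0) = -10
P→Q: (-5)(3) − (1)(2) = -17
Q→J: (1)(4) − (2)(3) = -2
Σ = -120
Area = |Σ|/2 = 60.

60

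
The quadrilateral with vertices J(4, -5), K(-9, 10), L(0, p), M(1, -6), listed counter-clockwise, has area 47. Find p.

-8

The doubled signed area Σ (x_i y_{i+1} − x_{i+1} y_i) is linear in p.
With p=0 it equals 14; the coefficient of p is -10 (from the two edges through L).
So -10·p + 14 = 2·47 = 94 ⇒ p = -8.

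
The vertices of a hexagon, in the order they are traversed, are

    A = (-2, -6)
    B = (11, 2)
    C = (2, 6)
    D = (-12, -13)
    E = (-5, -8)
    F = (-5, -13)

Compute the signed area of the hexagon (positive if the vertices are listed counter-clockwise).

115

Σ = (62) + (62) + (46) + (31) + (25) + (4) = 230
Signed area = Σ/2 = 115 (positive ⇒ counter-clockwise traversal).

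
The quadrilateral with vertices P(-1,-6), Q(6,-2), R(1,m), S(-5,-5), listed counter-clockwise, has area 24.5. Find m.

The doubled signed area Σ (x_i y_{i+1} − x_{i+1} y_i) is linear in m.
With m=0 it equals 60; the coefficient of m is 11 (from the two edges through R).
So 11·m + 60 = 2·24.5 = 49 ⇒ m = -1.

-1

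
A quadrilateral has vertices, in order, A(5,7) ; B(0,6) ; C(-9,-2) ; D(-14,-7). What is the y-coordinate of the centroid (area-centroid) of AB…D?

97/56

Apply Gauss's area formula. First the cross-terms c_i = x_i·y_{i+1} − x_{i+1}·y_i:
  30, 54, 35, -63  ⇒  2A = 56, A = 28.
Then Σ (y_i + y_{i+1})·c_i = 291, so ȳ = 291 / (6·28) = 97/56.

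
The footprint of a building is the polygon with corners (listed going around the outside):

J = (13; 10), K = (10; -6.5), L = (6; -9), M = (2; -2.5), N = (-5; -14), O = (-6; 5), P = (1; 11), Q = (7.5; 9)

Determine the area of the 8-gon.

284.25

Apply Gauss's area formula: 2A = Σ (x_i·y_{i+1} − x_{i+1}·y_i), indices taken mod 8.
Σ = (-184.5) + (-51) + (3) + (-40.5) + (-109) + (-71) + (-73.5) + (-42) = -568.5
Area = |Σ|/2 = 284.25.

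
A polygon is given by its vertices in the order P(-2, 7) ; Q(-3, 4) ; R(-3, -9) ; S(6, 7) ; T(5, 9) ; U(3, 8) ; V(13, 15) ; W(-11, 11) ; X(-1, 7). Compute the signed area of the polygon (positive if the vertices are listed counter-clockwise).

153.5

Apply the shoelace (surveyor's) formula: 2A = Σ (x_i·y_{i+1} − x_{i+1}·y_i), indices taken mod 9.
Σ = (13) + (39) + (33) + (19) + (13) + (-59) + (308) + (-66) + (7) = 307
Signed area = Σ/2 = 153.5 (positive ⇒ counter-clockwise traversal).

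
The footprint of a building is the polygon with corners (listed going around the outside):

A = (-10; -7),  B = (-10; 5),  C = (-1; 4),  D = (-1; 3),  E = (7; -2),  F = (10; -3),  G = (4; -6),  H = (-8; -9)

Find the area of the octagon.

Cross-terms: -120, -35, 1, -19, -1, -48, -84, -34  ⇒  Σ = -340
Area = |Σ|/2 = 170.

170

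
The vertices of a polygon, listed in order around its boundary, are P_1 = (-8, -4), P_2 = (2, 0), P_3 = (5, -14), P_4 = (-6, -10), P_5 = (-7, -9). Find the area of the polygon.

107

Σ = (8) + (-28) + (-134) + (-16) + (-44) = -214
Area = |Σ|/2 = 107.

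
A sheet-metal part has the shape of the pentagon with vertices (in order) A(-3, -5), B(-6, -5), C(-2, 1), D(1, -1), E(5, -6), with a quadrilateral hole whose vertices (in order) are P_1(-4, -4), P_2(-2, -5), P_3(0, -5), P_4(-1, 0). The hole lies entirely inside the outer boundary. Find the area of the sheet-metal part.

26.5

Outer boundary:
Cross-terms: -15, -16, 1, -1, -43  ⇒  Σ = -74
Area = |Σ|/2 = 37.
Hole:
Σ = (12) + (10) + (-5) + (4) = 21
Area = |Σ|/2 = 10.5.
Net area = 37 − 10.5 = 26.5.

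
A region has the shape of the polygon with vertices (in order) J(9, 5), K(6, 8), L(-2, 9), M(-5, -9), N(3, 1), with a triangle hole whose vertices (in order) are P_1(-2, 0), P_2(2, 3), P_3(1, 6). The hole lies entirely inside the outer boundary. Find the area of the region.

Outer boundary:
Apply the shoelace formula: 2A = Σ (x_i·y_{i+1} − x_{i+1}·y_i), indices taken mod 5.
Σ = (42) + (70) + (63) + (22) + (6) = 203
Area = |Σ|/2 = 101.5.
Hole:
Apply the shoelace (surveyor's) formula: 2A = Σ (x_i·y_{i+1} − x_{i+1}·y_i), indices taken mod 3.
Cross-terms: -6, 9, 12  ⇒  Σ = 15
Area = |Σ|/2 = 7.5.
Net area = 101.5 − 7.5 = 94.

94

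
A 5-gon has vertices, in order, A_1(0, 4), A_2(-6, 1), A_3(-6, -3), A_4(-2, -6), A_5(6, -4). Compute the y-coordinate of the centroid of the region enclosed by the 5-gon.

Apply the shoelace formula. First the cross-terms c_i = x_i·y_{i+1} − x_{i+1}·y_i:
  24, 24, 30, 44, 24  ⇒  2A = 146, A = 73.
Then Σ (y_i + y_{i+1})·c_i = -638, so ȳ = -638 / (6·73) = -319/219.

-319/219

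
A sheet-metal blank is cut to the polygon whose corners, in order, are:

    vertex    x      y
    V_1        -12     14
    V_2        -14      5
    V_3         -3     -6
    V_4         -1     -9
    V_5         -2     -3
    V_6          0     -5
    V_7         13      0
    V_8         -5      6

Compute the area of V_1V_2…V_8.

Apply the shoelace formula: 2A = Σ (x_i·y_{i+1} − x_{i+1}·y_i), indices taken mod 8.
Cross-terms: 136, 99, 21, -15, 10, 65, 78, 2  ⇒  Σ = 396
Area = |Σ|/2 = 198.

198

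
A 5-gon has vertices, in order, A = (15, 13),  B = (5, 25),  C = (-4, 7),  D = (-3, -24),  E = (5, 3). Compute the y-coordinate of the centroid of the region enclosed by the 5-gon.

1100/189

Apply the shoelace formula. First the cross-terms c_i = x_i·y_{i+1} − x_{i+1}·y_i:
  310, 135, 117, 111, 20  ⇒  2A = 693, A = 346.5.
Then Σ (y_i + y_{i+1})·c_i = 12100, so ȳ = 12100 / (6·346.5) = 1100/189.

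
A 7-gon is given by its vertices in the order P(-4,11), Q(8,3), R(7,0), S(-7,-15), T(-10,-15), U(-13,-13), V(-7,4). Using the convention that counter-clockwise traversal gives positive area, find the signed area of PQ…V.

Apply Gauss's area formula: 2A = Σ (x_i·y_{i+1} − x_{i+1}·y_i), indices taken mod 7.
Σ = (-100) + (-21) + (-105) + (-45) + (-65) + (-143) + (-61) = -540
Signed area = Σ/2 = -270 (negative ⇒ clockwise traversal).

-270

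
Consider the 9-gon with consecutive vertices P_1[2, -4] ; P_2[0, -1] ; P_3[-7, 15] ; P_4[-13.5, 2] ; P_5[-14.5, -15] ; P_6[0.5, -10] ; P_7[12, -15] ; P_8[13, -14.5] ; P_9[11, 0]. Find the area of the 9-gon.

Apply the surveyor's formula: 2A = Σ (x_i·y_{i+1} − x_{i+1}·y_i), indices taken mod 9.
Cross-terms: -2, -7, 188.5, 231.5, 152.5, 112.5, 21, 159.5, -44  ⇒  Σ = 812.5
Area = |Σ|/2 = 406.25.

406.25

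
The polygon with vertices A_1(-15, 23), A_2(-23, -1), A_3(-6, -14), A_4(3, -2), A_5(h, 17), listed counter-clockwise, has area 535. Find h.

-6

The doubled signed area Σ (x_i y_{i+1} − x_{i+1} y_i) is linear in h.
With h=0 it equals 1220; the coefficient of h is 25 (from the two edges through A_5).
So 25·h + 1220 = 2·535 = 1070 ⇒ h = -6.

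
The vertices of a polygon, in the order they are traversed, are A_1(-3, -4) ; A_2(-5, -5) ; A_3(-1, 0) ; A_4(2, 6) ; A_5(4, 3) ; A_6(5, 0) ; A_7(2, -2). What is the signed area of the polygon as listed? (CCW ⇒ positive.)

-36.5

Apply the shoelace (surveyor's) formula: 2A = Σ (x_i·y_{i+1} − x_{i+1}·y_i), indices taken mod 7.
A_1→A_2: (-3)(-5) − (-5)(-4) = -5
A_2→A_3: (-5)(0) − (-1)(-5) = -5
A_3→A_4: (-1)(6) − (2)(0) = -6
A_4→A_5: (2)(3) − (4)(6) = -18
A_5→A_6: (4)(0) − (5)(3) = -15
A_6→A_7: (5)(-2) − (2)(0) = -10
A_7→A_1: (2)(-4) − (-3)(-2) = -14
Σ = -73
Signed area = Σ/2 = -36.5 (negative ⇒ clockwise traversal).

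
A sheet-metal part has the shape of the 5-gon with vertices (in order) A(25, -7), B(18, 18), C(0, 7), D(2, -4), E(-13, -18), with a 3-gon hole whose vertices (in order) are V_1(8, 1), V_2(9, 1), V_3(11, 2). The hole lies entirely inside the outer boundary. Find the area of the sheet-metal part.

Outer boundary:
Apply Gauss's area formula: 2A = Σ (x_i·y_{i+1} − x_{i+1}·y_i), indices taken mod 5.
Σ = (576) + (126) + (-14) + (-88) + (541) = 1141
Area = |Σ|/2 = 570.5.
Hole:
V_1→V_2: (8)(1) − (9)(1) = -1
V_2→V_3: (9)(2) − (11)(1) = 7
V_3→V_1: (11)(1) − (8)(2) = -5
Σ = 1
Area = |Σ|/2 = 0.5.
Net area = 570.5 − 0.5 = 570.

570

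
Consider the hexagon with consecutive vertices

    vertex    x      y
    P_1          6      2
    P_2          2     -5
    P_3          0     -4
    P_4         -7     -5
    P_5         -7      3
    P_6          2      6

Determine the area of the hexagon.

103

Apply the shoelace formula: 2A = Σ (x_i·y_{i+1} − x_{i+1}·y_i), indices taken mod 6.
Σ = (-34) + (-8) + (-28) + (-56) + (-48) + (-32) = -206
Area = |Σ|/2 = 103.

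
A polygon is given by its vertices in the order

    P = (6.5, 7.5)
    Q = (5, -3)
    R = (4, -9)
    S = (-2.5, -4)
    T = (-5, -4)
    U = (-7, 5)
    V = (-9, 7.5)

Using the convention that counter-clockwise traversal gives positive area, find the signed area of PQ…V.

Apply Gauss's area formula: 2A = Σ (x_i·y_{i+1} − x_{i+1}·y_i), indices taken mod 7.
Cross-terms: -57, -33, -38.5, -10, -53, -7.5, -116.25  ⇒  Σ = -315.25
Signed area = Σ/2 = -157.625 (negative ⇒ clockwise traversal).

-157.625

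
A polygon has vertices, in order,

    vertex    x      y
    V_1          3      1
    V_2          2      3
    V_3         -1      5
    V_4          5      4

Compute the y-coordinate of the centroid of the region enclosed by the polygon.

Apply the shoelace formula. First the cross-terms c_i = x_i·y_{i+1} − x_{i+1}·y_i:
  7, 13, -29, -7  ⇒  2A = -16, A = -8.
Then Σ (y_i + y_{i+1})·c_i = -164, so ȳ = -164 / (6·(-8)) = 41/12.

41/12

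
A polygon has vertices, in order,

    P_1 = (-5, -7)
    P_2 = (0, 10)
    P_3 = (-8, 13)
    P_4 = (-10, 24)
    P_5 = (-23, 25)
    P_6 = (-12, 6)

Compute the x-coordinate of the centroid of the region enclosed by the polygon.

-72/7

Apply Gauss's area formula. First the cross-terms c_i = x_i·y_{i+1} − x_{i+1}·y_i:
  -50, 80, -62, 302, 162, 114  ⇒  2A = 546, A = 273.
Then Σ (x_i + x_{i+1})·c_i = -16848, so x̄ = -16848 / (6·273) = -72/7.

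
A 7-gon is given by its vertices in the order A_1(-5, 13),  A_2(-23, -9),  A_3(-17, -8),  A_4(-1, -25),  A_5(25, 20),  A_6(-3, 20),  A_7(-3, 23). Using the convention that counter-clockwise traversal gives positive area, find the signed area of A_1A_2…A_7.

Apply Gauss's area formula: 2A = Σ (x_i·y_{i+1} − x_{i+1}·y_i), indices taken mod 7.
Σ = (344) + (31) + (417) + (605) + (560) + (-9) + (76) = 2024
Signed area = Σ/2 = 1012 (positive ⇒ counter-clockwise traversal).

1012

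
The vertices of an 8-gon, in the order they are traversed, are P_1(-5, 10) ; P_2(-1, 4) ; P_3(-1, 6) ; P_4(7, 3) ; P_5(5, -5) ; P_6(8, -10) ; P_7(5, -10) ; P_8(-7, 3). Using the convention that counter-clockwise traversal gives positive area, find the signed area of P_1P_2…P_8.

Apply Gauss's area formula: 2A = Σ (x_i·y_{i+1} − x_{i+1}·y_i), indices taken mod 8.
Σ = (-10) + (-2) + (-45) + (-50) + (-10) + (-30) + (-55) + (-55) = -257
Signed area = Σ/2 = -128.5 (negative ⇒ clockwise traversal).

-128.5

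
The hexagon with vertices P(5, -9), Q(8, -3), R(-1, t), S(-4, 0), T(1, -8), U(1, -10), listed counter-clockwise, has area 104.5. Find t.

The doubled signed area Σ (x_i y_{i+1} − x_{i+1} y_i) is linear in t.
With t=0 it equals 125; the coefficient of t is 12 (from the two edges through R).
So 12·t + 125 = 2·104.5 = 209 ⇒ t = 7.

7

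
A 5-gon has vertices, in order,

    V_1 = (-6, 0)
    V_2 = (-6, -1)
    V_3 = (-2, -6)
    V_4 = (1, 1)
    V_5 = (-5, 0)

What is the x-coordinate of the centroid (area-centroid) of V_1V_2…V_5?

-368/147

Apply Gauss's area formula. First the cross-terms c_i = x_i·y_{i+1} − x_{i+1}·y_i:
  6, 34, 4, 5, 0  ⇒  2A = 49, A = 24.5.
Then Σ (x_i + x_{i+1})·c_i = -368, so x̄ = -368 / (6·24.5) = -368/147.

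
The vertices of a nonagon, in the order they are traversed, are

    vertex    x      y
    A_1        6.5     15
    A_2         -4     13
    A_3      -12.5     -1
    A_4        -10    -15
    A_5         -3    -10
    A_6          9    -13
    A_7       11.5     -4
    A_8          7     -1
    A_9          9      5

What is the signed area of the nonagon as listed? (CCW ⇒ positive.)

Apply the shoelace formula: 2A = Σ (x_i·y_{i+1} − x_{i+1}·y_i), indices taken mod 9.
Σ = (144.5) + (166.5) + (177.5) + (55) + (129) + (113.5) + (16.5) + (44) + (102.5) = 949
Signed area = Σ/2 = 474.5 (positive ⇒ counter-clockwise traversal).

474.5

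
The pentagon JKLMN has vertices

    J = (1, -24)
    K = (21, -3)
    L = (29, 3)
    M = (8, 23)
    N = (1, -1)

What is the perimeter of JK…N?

116

|JK| = √((20)² + (21)²) = √841 = 29
|KL| = √((8)² + (6)²) = √100 = 10
|LM| = √((-21)² + (20)²) = √841 = 29
|MN| = √((-7)² + (-24)²) = √625 = 25
|NJ| = √((0)² + (-23)²) = √529 = 23
Perimeter = 29 + 10 + 29 + 25 + 23 = 116.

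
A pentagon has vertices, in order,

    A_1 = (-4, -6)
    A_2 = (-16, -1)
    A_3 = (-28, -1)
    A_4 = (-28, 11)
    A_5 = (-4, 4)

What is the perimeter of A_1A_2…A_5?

|A_1A_2| = √((-12)² + (5)²) = √169 = 13
|A_2A_3| = √((-12)² + (0)²) = √144 = 12
|A_3A_4| = √((0)² + (12)²) = √144 = 12
|A_4A_5| = √((24)² + (-7)²) = √625 = 25
|A_5A_1| = √((0)² + (-10)²) = √100 = 10
Perimeter = 13 + 12 + 12 + 25 + 10 = 72.

72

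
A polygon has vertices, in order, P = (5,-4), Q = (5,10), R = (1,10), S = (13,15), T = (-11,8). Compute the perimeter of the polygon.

76

|PQ| = √((0)² + (14)²) = √196 = 14
|QR| = √((-4)² + (0)²) = √16 = 4
|RS| = √((12)² + (5)²) = √169 = 13
|ST| = √((-24)² + (-7)²) = √625 = 25
|TP| = √((16)² + (-12)²) = √400 = 20
Perimeter = 14 + 4 + 13 + 25 + 20 = 76.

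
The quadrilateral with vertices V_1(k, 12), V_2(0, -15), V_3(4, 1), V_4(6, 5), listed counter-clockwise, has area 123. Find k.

Write out the shoelace sum; only the two edges meeting at V_1 involve k:
2·Area = [(6·12 − k·5) + (k·(-15) − 0·12)] + 74
       = -20·k + 146 = 246
⇒ k = -5.

-5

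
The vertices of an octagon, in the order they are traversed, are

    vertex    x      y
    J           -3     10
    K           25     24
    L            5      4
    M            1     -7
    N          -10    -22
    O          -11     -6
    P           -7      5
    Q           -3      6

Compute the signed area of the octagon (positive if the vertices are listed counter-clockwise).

-395.5

Apply Gauss's area formula: 2A = Σ (x_i·y_{i+1} − x_{i+1}·y_i), indices taken mod 8.
J→K: (-3)(24) − (25)(10) = -322
K→L: (25)(4) − (5)(24) = -20
L→M: (5)(-7) − (1)(4) = -39
M→N: (1)(-22) − (-10)(-7) = -92
N→O: (-10)(-6) − (-11)(-22) = -182
O→P: (-11)(5) − (-7)(-6) = -97
P→Q: (-7)(6) − (-3)(5) = -27
Q→J: (-3)(10) − (-3)(6) = -12
Σ = -791
Signed area = Σ/2 = -395.5 (negative ⇒ clockwise traversal).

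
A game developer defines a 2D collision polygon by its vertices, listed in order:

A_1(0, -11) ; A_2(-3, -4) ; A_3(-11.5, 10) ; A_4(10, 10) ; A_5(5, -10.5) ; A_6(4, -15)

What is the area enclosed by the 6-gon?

Cross-terms: -33, -76, -215, -155, -33, -44  ⇒  Σ = -556
Area = |Σ|/2 = 278.

278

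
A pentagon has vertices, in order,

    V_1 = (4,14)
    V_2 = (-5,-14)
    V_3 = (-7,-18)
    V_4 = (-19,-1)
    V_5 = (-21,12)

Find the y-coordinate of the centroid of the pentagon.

167/92

Apply the shoelace (surveyor's) formula. First the cross-terms c_i = x_i·y_{i+1} − x_{i+1}·y_i:
  14, -8, -335, -249, -342  ⇒  2A = -920, A = -460.
Then Σ (y_i + y_{i+1})·c_i = -5010, so ȳ = -5010 / (6·(-460)) = 167/92.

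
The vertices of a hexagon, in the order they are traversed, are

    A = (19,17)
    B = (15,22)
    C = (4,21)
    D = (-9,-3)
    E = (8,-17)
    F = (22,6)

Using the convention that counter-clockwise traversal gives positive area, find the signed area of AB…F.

Apply Gauss's area formula: 2A = Σ (x_i·y_{i+1} − x_{i+1}·y_i), indices taken mod 6.
Σ = (163) + (227) + (177) + (177) + (422) + (260) = 1426
Signed area = Σ/2 = 713 (positive ⇒ counter-clockwise traversal).

713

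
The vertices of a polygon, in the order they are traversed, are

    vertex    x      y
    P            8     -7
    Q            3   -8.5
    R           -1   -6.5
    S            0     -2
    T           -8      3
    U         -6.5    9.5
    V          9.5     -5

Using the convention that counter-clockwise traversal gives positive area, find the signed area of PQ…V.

Cross-terms: -47, -28, 2, -16, -56.5, -57.75, -26.5  ⇒  Σ = -229.75
Signed area = Σ/2 = -114.875 (negative ⇒ clockwise traversal).

-114.875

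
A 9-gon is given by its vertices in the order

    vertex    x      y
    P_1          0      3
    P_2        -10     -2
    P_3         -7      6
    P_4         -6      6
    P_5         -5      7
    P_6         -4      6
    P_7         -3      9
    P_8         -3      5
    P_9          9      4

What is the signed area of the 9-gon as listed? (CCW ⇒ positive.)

Apply the surveyor's formula: 2A = Σ (x_i·y_{i+1} − x_{i+1}·y_i), indices taken mod 9.
Cross-terms: 30, -74, -6, -12, -2, -18, 12, -57, 27  ⇒  Σ = -100
Signed area = Σ/2 = -50 (negative ⇒ clockwise traversal).

-50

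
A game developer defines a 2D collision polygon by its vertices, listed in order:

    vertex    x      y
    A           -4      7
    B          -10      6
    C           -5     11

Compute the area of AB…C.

Apply the shoelace formula: 2A = Σ (x_i·y_{i+1} − x_{i+1}·y_i), indices taken mod 3.
A→B: (-4)(6) − (-10)(7) = 46
B→C: (-10)(11) − (-5)(6) = -80
C→A: (-5)(7) − (-4)(11) = 9
Σ = -25
Area = |Σ|/2 = 12.5.

12.5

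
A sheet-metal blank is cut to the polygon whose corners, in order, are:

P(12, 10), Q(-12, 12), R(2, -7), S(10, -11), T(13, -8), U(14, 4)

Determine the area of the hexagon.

Σ = (264) + (60) + (48) + (63) + (164) + (92) = 691
Area = |Σ|/2 = 345.5.

345.5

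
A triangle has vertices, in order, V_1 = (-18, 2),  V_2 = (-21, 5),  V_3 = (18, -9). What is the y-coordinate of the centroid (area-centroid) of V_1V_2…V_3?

-2/3

Apply the surveyor's formula. First the cross-terms c_i = x_i·y_{i+1} − x_{i+1}·y_i:
  -48, 99, -126  ⇒  2A = -75, A = -37.5.
Then Σ (y_i + y_{i+1})·c_i = 150, so ȳ = 150 / (6·(-37.5)) = -2/3.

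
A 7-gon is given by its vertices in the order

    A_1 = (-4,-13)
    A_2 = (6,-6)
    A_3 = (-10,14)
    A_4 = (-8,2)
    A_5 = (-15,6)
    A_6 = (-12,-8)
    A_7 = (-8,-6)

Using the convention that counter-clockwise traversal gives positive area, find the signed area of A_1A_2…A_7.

Apply the shoelace formula: 2A = Σ (x_i·y_{i+1} − x_{i+1}·y_i), indices taken mod 7.
Cross-terms: 102, 24, 92, -18, 192, 8, 80  ⇒  Σ = 480
Signed area = Σ/2 = 240 (positive ⇒ counter-clockwise traversal).

240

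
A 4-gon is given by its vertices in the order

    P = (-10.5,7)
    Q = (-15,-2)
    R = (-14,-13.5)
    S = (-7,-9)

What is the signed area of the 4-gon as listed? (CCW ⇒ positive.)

Σ = (126) + (174.5) + (31.5) + (-143.5) = 188.5
Signed area = Σ/2 = 94.25 (positive ⇒ counter-clockwise traversal).

94.25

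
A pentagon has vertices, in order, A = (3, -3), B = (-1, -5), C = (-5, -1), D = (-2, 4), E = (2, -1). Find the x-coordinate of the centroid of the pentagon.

Apply the surveyor's formula. First the cross-terms c_i = x_i·y_{i+1} − x_{i+1}·y_i:
  -18, -24, -22, -6, -3  ⇒  2A = -73, A = -36.5.
Then Σ (x_i + x_{i+1})·c_i = 247, so x̄ = 247 / (6·(-36.5)) = -247/219.

-247/219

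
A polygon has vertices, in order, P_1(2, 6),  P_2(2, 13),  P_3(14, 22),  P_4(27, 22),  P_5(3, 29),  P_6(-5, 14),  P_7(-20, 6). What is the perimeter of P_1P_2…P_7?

|P_1P_2| = √((0)² + (7)²) = √49 = 7
|P_2P_3| = √((12)² + (9)²) = √225 = 15
|P_3P_4| = √((13)² + (0)²) = √169 = 13
|P_4P_5| = √((-24)² + (7)²) = √625 = 25
|P_5P_6| = √((-8)² + (-15)²) = √289 = 17
|P_6P_7| = √((-15)² + (-8)²) = √289 = 17
|P_7P_1| = √((22)² + (0)²) = √484 = 22
Perimeter = 7 + 15 + 13 + 25 + 17 + 17 + 22 = 116.

116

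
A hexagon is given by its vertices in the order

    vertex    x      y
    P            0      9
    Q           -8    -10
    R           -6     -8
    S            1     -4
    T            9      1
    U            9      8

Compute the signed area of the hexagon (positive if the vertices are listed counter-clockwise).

Apply Gauss's area formula: 2A = Σ (x_i·y_{i+1} − x_{i+1}·y_i), indices taken mod 6.
Σ = (72) + (4) + (32) + (37) + (63) + (81) = 289
Signed area = Σ/2 = 144.5 (positive ⇒ counter-clockwise traversal).

144.5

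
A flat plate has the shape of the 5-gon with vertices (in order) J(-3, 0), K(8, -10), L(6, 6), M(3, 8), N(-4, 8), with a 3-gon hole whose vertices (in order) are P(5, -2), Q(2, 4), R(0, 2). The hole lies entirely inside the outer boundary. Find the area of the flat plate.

Outer boundary:
J→K: (-3)(-10) − (8)(0) = 30
K→L: (8)(6) − (6)(-10) = 108
L→M: (6)(8) − (3)(6) = 30
M→N: (3)(8) − (-4)(8) = 56
N→J: (-4)(0) − (-3)(8) = 24
Σ = 248
Area = |Σ|/2 = 124.
Hole:
Apply the shoelace (surveyor's) formula: 2A = Σ (x_i·y_{i+1} − x_{i+1}·y_i), indices taken mod 3.
Σ = (24) + (4) + (-10) = 18
Area = |Σ|/2 = 9.
Net area = 124 − 9 = 115.

115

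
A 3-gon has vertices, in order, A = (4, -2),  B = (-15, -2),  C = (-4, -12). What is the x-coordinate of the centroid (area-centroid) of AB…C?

Apply the shoelace (surveyor's) formula. First the cross-terms c_i = x_i·y_{i+1} − x_{i+1}·y_i:
  -38, 172, 56  ⇒  2A = 190, A = 95.
Then Σ (x_i + x_{i+1})·c_i = -2850, so x̄ = -2850 / (6·95) = -5.

-5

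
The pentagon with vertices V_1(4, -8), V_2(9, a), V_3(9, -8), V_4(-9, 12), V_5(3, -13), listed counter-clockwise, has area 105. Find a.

-13

Write out the shoelace sum; only the two edges meeting at V_2 involve a:
2·Area = [(4·a − 9·(-8)) + (9·(-8) − 9·a)] + 145
       = -5·a + 145 = 210
⇒ a = -13.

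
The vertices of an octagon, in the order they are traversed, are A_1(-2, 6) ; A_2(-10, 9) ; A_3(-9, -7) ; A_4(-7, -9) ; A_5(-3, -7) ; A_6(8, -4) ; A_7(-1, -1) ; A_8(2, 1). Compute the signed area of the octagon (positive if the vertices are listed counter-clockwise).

159

Apply the surveyor's formula: 2A = Σ (x_i·y_{i+1} − x_{i+1}·y_i), indices taken mod 8.
Σ = (42) + (151) + (32) + (22) + (68) + (-12) + (1) + (14) = 318
Signed area = Σ/2 = 159 (positive ⇒ counter-clockwise traversal).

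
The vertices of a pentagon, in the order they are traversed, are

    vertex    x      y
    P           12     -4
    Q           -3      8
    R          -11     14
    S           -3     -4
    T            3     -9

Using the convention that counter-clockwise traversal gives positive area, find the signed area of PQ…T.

175.5

P→Q: (12)(8) − (-3)(-4) = 84
Q→R: (-3)(14) − (-11)(8) = 46
R→S: (-11)(-4) − (-3)(14) = 86
S→T: (-3)(-9) − (3)(-4) = 39
T→P: (3)(-4) − (12)(-9) = 96
Σ = 351
Signed area = Σ/2 = 175.5 (positive ⇒ counter-clockwise traversal).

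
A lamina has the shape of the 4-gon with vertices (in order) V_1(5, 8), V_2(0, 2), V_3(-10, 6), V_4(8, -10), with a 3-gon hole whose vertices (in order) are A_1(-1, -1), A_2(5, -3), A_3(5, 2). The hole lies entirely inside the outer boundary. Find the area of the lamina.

83

Outer boundary:
Apply Gauss's area formula: 2A = Σ (x_i·y_{i+1} − x_{i+1}·y_i), indices taken mod 4.
Σ = (10) + (20) + (52) + (114) = 196
Area = |Σ|/2 = 98.
Hole:
Apply the shoelace formula: 2A = Σ (x_i·y_{i+1} − x_{i+1}·y_i), indices taken mod 3.
A_1→A_2: (-1)(-3) − (5)(-1) = 8
A_2→A_3: (5)(2) − (5)(-3) = 25
A_3→A_1: (5)(-1) − (-1)(2) = -3
Σ = 30
Area = |Σ|/2 = 15.
Net area = 98 − 15 = 83.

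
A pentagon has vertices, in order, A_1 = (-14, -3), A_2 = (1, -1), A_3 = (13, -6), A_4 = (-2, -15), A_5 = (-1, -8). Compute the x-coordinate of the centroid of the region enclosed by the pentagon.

Apply the surveyor's formula. First the cross-terms c_i = x_i·y_{i+1} − x_{i+1}·y_i:
  17, 7, -207, 1, -109  ⇒  2A = -291, A = -145.5.
Then Σ (x_i + x_{i+1})·c_i = -768, so x̄ = -768 / (6·(-145.5)) = 256/291.

256/291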